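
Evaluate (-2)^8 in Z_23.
By repeated squaring mod 23: (-2)^{1}≡21, (-2)^{2}≡4, (-2)^{4}≡16, (-2)^{8}≡3. So (-2)^{8} ≡ 3 mod 23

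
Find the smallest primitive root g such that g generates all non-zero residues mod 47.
g = 5. Powers: [5, 25, 31, 14, 23, 21, 11, ...] generates all 46 non-zero residues.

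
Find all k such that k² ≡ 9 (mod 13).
The square roots of 9 mod 13 are 3 and 10. Verify: 3² = 9 ≡ 9 (mod 13)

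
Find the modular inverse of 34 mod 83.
Since 83 is prime, by Fermat 34^(-1) ≡ 34^{81} ≡ 22 (mod 83). Verify: 34 × 22 = 748 ≡ 1 (mod 83)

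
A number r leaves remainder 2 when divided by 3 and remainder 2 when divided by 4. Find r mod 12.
M = 3 × 4 = 12. M₁ = 4, y₁ ≡ 1 mod 3. M₂ = 3, y₂ ≡ 3 mod 4. r = 2×4×1 + 2×3×3 ≡ 2 mod 12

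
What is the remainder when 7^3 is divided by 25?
7^{3} = 343 ≡ 18 mod 25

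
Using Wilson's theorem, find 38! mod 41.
(40)! = (38)! × (39) × (40) ≡ -1 mod 41. So (38)! ≡ -1 × [(40)(39)]^(-1) ≡ 20 mod 41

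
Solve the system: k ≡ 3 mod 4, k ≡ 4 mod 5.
M = 4 × 5 = 20. M₁ = 5, y₁ ≡ 1 mod 4. M₂ = 4, y₂ ≡ 4 mod 5. k = 3×5×1 + 4×4×4 ≡ 19 mod 20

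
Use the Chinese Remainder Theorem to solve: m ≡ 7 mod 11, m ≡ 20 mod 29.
M = 11 × 29 = 319. M₁ = 29, y₁ ≡ 8 mod 11. M₂ = 11, y₂ ≡ 8 mod 29. m = 7×29×8 + 20×11×8 ≡ 194 mod 319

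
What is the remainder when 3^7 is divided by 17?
By repeated squaring (mod 17): 3^{1}≡3, 3^{2}≡9, 3^{4}≡13. Then 3^{7} = 3^{4+2+1} ≡ 13 × 9 × 3 ≡ 11 (mod 17)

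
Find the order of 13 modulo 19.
Powers of 13 mod 19: 13^1≡13, 13^2≡17, 13^3≡12, 13^4≡4, 13^5≡14, 13^6≡11, 13^7≡10, 13^8≡16, 13^9≡18, 13^10≡6, 13^11≡2, 13^12≡7, 13^13≡15, 13^14≡5, 13^15≡8, 13^16≡9, 13^17≡3, 13^18≡1. So the order of 13 is 18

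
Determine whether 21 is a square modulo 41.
By Euler's criterion: 21^{20} ≡ 1 (mod 41). Since this equals 1, 21 is a QR.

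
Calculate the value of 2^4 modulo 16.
2^{4} = 16 ≡ 0 (mod 16)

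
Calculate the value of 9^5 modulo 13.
By repeated squaring mod 13: 9^{1}≡9, 9^{2}≡3, 9^{4}≡9. Then 9^{5} = 9^{4+1} ≡ 9 × 9 ≡ 3 mod 13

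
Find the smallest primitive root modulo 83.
g = 2. Powers: [2, 4, 8, 16, 32, 64, 45, 7, ...] generates all 82 non-zero residues.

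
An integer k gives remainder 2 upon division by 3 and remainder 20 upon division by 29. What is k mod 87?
M = 3 × 29 = 87. M₁ = 29, y₁ ≡ 2 mod 3. M₂ = 3, y₂ ≡ 10 mod 29. k = 2×29×2 + 20×3×10 ≡ 20 mod 87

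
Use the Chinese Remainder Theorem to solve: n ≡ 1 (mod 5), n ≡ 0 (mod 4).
M = 5 × 4 = 20. M₁ = 4, y₁ ≡ 4 (mod 5). M₂ = 5, y₂ ≡ 1 (mod 4). n = 1×4×4 + 0×5×1 ≡ 16 (mod 20)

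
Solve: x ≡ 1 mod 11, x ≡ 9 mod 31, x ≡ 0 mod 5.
M = 11 × 31 × 5 = 1705. M₁ = 155, y₁ ≡ 1 mod 11. M₂ = 55, y₂ ≡ 22 mod 31. M₃ = 341, y₃ ≡ 1 mod 5. x = 1×155×1 + 9×55×22 + 0×341×1 ≡ 815 mod 1705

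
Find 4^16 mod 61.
By repeated squaring mod 61: 4^{1}≡4, 4^{2}≡16, 4^{4}≡12, 4^{8}≡22, 4^{16}≡57. So 4^{16} ≡ 57 mod 61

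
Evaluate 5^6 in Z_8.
By repeated squaring mod 8: 5^{1}≡5, 5^{2}≡1, 5^{4}≡1. Then 5^{6} = 5^{4+2} ≡ 1 × 1 ≡ 1 mod 8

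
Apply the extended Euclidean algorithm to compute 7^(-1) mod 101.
Extended GCD: 7(29) + 101(-2) = 1. So 7^(-1) ≡ 29 mod 101. Verify: 7 × 29 = 203 ≡ 1 mod 101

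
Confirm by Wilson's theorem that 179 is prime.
(178)! mod 179 = 178. Since this equals -1 (mod 179), Wilson confirms 179 is prime.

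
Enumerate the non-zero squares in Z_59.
Quadratic residues modulo 59: {1, 3, 4, 5, 7, 9, 12, 15, 16, 17, 19, 20, 21, 22, 25, 26, 27, 28, 29, 35, 36, 41, 45, 46, 48, 49, 51, 53, 57}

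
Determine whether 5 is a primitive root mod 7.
ord_7(5) divides 6. For each prime q|6: 5^{3}≡6, 5^{2}≡4, none ≡ 1. So 5 has order 6 and is a primitive root mod 7.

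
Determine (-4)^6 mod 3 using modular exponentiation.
Using Fermat: (-4)^{2} ≡ 1 (mod 3). 6 ≡ 0 (mod 2). So (-4)^{6} ≡ (-4)^{0} ≡ 1 (mod 3)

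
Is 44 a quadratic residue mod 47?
By Euler's criterion: 44^{23} ≡ 46 (mod 47). Since this equals -1 (≡ 46), 44 is not a QR.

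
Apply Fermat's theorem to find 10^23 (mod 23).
By Fermat: 10^{22} ≡ 1 (mod 23). So 10^{23} = 10^{22} · 10^{1} ≡ 10^{1} ≡ 10 (mod 23)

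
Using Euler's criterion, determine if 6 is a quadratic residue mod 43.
By Euler's criterion: 6^{21} ≡ 1 (mod 43). Since this equals 1, 6 is a QR.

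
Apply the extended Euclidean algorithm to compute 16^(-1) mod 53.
Extended GCD: 16(10) + 53(-3) = 1. So 16^(-1) ≡ 10 (mod 53). Verify: 16 × 10 = 160 ≡ 1 (mod 53)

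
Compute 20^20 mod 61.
By repeated squaring mod 61: 20^{1}≡20, 20^{2}≡34, 20^{4}≡58, 20^{8}≡9, 20^{16}≡20. Then 20^{20} = 20^{16+4} ≡ 20 × 58 ≡ 1 mod 61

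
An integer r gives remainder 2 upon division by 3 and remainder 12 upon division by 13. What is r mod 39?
M = 3 × 13 = 39. M₁ = 13, y₁ ≡ 1 mod 3. M₂ = 3, y₂ ≡ 9 mod 13. r = 2×13×1 + 12×3×9 ≡ 38 mod 39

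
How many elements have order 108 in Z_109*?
There are φ(109-1) = φ(108) = 36 primitive roots modulo 109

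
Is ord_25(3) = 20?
Powers of 3 mod 25: 3^1≡3, 3^2≡9, 3^3≡2, 3^4≡6, 3^5≡18, 3^6≡4, 3^7≡12, 3^8≡11, 3^9≡8, 3^10≡24, 3^11≡22, 3^12≡16, 3^13≡23, 3^14≡19, 3^15≡7, 3^16≡21, 3^17≡13, 3^18≡14, 3^19≡17, 3^20≡1. First k with 3^k≡1 is k=20. Yes, ord_25(3) = 20.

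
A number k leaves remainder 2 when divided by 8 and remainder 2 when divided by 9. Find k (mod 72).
M = 8 × 9 = 72. M₁ = 9, y₁ ≡ 1 (mod 8). M₂ = 8, y₂ ≡ 8 (mod 9). k = 2×9×1 + 2×8×8 ≡ 2 (mod 72)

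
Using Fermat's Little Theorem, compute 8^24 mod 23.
By Fermat: 8^{22} ≡ 1 (mod 23). So 8^{24} = 8^{22} · 8^{2} ≡ 8^{2} ≡ 18 (mod 23)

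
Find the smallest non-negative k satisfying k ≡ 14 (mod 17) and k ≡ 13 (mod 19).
M = 17 × 19 = 323. M₁ = 19, y₁ ≡ 9 (mod 17). M₂ = 17, y₂ ≡ 9 (mod 19). k = 14×19×9 + 13×17×9 ≡ 184 (mod 323)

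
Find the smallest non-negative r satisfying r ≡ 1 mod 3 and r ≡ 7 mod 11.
M = 3 × 11 = 33. M₁ = 11, y₁ ≡ 2 mod 3. M₂ = 3, y₂ ≡ 4 mod 11. r = 1×11×2 + 7×3×4 ≡ 7 mod 33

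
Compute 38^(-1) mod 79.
Since 79 is prime, by Fermat 38^(-1) ≡ 38^{77} ≡ 52 mod 79. Verify: 38 × 52 = 1976 ≡ 1 mod 79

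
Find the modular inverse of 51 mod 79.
Since 79 is prime, by Fermat 51^(-1) ≡ 51^{77} ≡ 31 mod 79. Verify: 51 × 31 = 1581 ≡ 1 mod 79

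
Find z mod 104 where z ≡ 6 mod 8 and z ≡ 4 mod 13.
M = 8 × 13 = 104. M₁ = 13, y₁ ≡ 5 mod 8. M₂ = 8, y₂ ≡ 5 mod 13. z = 6×13×5 + 4×8×5 ≡ 30 mod 104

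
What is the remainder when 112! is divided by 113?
By Wilson's theorem, (112)! ≡ -1 ≡ 112 (mod 113)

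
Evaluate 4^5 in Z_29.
By repeated squaring mod 29: 4^{1}≡4, 4^{2}≡16, 4^{4}≡24. Then 4^{5} = 4^{4+1} ≡ 24 × 4 ≡ 9 mod 29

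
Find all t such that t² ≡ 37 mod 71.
The square roots of 37 mod 71 are 45 and 26. Verify: 45² = 2025 ≡ 37 mod 71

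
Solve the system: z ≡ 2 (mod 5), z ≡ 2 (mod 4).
M = 5 × 4 = 20. M₁ = 4, y₁ ≡ 4 (mod 5). M₂ = 5, y₂ ≡ 1 (mod 4). z = 2×4×4 + 2×5×1 ≡ 2 (mod 20)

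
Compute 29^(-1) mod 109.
Since 109 is prime, by Fermat 29^(-1) ≡ 29^{107} ≡ 94 mod 109. Verify: 29 × 94 = 2726 ≡ 1 mod 109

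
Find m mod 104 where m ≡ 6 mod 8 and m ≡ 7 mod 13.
M = 8 × 13 = 104. M₁ = 13, y₁ ≡ 5 mod 8. M₂ = 8, y₂ ≡ 5 mod 13. m = 6×13×5 + 7×8×5 ≡ 46 mod 104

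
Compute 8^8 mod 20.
By repeated squaring mod 20: 8^{1}≡8, 8^{2}≡4, 8^{4}≡16, 8^{8}≡16. So 8^{8} ≡ 16 mod 20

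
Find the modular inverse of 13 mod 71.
Since 71 is prime, by Fermat 13^(-1) ≡ 13^{69} ≡ 11 (mod 71). Verify: 13 × 11 = 143 ≡ 1 (mod 71)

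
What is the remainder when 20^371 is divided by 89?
Using Fermat: 20^{88} ≡ 1 (mod 89). 371 ≡ 19 (mod 88). So 20^{371} ≡ 20^{19} ≡ 9 (mod 89)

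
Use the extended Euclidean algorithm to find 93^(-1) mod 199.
Extended GCD: 93(-92) + 199(43) = 1. So 93^(-1) ≡ -92 ≡ 107 (mod 199). Verify: 93 × 107 = 9951 ≡ 1 (mod 199)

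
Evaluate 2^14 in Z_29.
By repeated squaring (mod 29): 2^{1}≡2, 2^{2}≡4, 2^{4}≡16, 2^{8}≡24. Then 2^{14} = 2^{8+4+2} ≡ 24 × 16 × 4 ≡ 28 (mod 29)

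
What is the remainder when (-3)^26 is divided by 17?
Using Fermat: (-3)^{16} ≡ 1 mod 17. 26 ≡ 10 mod 16. So (-3)^{26} ≡ (-3)^{10} ≡ 8 mod 17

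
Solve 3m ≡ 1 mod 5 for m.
Since 5 is prime, by Fermat 3^(-1) ≡ 3^{3} ≡ 2 mod 5. Verify: 3 × 2 = 6 ≡ 1 mod 5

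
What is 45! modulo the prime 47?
(46)! = (45)! × (46) ≡ -1 (mod 47). So (45)! ≡ -1 × (46)^(-1) ≡ (-1)×(-1) = 1 (mod 47)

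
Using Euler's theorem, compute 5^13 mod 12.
By Euler: 5^{4} ≡ 1 mod 12 since gcd(5, 12) = 1. 13 = 3×4 + 1. So 5^{13} ≡ 5^{1} ≡ 5 mod 12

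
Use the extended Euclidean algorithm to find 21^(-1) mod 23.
Extended GCD: 21(11) + 23(-10) = 1. So 21^(-1) ≡ 11 (mod 23). Verify: 21 × 11 = 231 ≡ 1 (mod 23)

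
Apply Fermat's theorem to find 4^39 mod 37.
By Fermat: 4^{36} ≡ 1 mod 37. So 4^{39} = 4^{36} · 4^{3} ≡ 4^{3} ≡ 27 mod 37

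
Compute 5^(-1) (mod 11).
Since 11 is prime, by Fermat 5^(-1) ≡ 5^{9} ≡ 9 (mod 11). Verify: 5 × 9 = 45 ≡ 1 (mod 11)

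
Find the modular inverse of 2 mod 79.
Since 79 is prime, by Fermat 2^(-1) ≡ 2^{77} ≡ 40 mod 79. Verify: 2 × 40 = 80 ≡ 1 mod 79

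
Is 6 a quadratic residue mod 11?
By Euler's criterion: 6^{5} ≡ 10 mod 11. Since this equals -1 (≡ 10), 6 is not a QR.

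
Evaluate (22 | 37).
(22/37) = 22^{18} mod 37 = -1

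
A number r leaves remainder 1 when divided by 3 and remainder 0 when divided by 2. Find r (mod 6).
M = 3 × 2 = 6. M₁ = 2, y₁ ≡ 2 (mod 3). M₂ = 3, y₂ ≡ 1 (mod 2). r = 1×2×2 + 0×3×1 ≡ 4 (mod 6)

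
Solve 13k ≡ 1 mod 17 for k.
Since 17 is prime, by Fermat 13^(-1) ≡ 13^{15} ≡ 4 mod 17. Verify: 13 × 4 = 52 ≡ 1 mod 17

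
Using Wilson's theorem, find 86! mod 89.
(88)! = (86)! × (87) × (88) ≡ -1 mod 89. So (86)! ≡ -1 × [(88)(87)]^(-1) ≡ 44 mod 89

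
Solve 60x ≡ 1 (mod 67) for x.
Since 67 is prime, by Fermat 60^(-1) ≡ 60^{65} ≡ 19 (mod 67). Verify: 60 × 19 = 1140 ≡ 1 (mod 67)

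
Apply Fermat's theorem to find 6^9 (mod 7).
By Fermat: 6^{6} ≡ 1 (mod 7). So 6^{9} = 6^{6} · 6^{3} ≡ 6^{3} ≡ 6 (mod 7)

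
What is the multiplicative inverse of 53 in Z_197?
Since 197 is prime, by Fermat 53^(-1) ≡ 53^{195} ≡ 171 (mod 197). Verify: 53 × 171 = 9063 ≡ 1 (mod 197)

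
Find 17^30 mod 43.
By repeated squaring mod 43: 17^{1}≡17, 17^{2}≡31, 17^{4}≡15, 17^{8}≡10, 17^{16}≡14. Then 17^{30} = 17^{16+8+4+2} ≡ 14 × 10 × 15 × 31 ≡ 41 mod 43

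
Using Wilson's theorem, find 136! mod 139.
(138)! = (136)! × (137) × (138) ≡ -1 mod 139. So (136)! ≡ -1 × [(138)(137)]^(-1) ≡ 69 mod 139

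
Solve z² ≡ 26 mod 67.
The square roots of 26 mod 67 are 19 and 48. Verify: 19² = 361 ≡ 26 mod 67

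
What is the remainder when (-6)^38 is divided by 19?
Using Fermat: (-6)^{18} ≡ 1 (mod 19). 38 ≡ 2 (mod 18). So (-6)^{38} ≡ (-6)^{2} ≡ 17 (mod 19)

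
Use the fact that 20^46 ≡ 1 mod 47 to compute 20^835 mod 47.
By Fermat: 20^{46} ≡ 1 mod 47. 835 ≡ 7 mod 46. So 20^{835} ≡ 20^{7} ≡ 26 mod 47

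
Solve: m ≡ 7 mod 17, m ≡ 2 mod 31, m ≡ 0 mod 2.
M = 17 × 31 × 2 = 1054. M₁ = 62, y₁ ≡ 14 mod 17. M₂ = 34, y₂ ≡ 21 mod 31. M₃ = 527, y₃ ≡ 1 mod 2. m = 7×62×14 + 2×34×21 + 0×527×1 ≡ 126 mod 1054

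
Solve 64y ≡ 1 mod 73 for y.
Since 73 is prime, by Fermat 64^(-1) ≡ 64^{71} ≡ 8 mod 73. Verify: 64 × 8 = 512 ≡ 1 mod 73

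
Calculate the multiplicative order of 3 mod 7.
Powers of 3 mod 7: 3^1≡3, 3^2≡2, 3^3≡6, 3^4≡4, 3^5≡5, 3^6≡1. ord_7(3) = 6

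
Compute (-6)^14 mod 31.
By repeated squaring mod 31: (-6)^{1}≡25, (-6)^{2}≡5, (-6)^{4}≡25, (-6)^{8}≡5. Then (-6)^{14} = (-6)^{8+4+2} ≡ 5 × 25 × 5 ≡ 5 mod 31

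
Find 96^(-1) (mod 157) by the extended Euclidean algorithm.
Extended GCD: 96(18) + 157(-11) = 1. So 96^(-1) ≡ 18 (mod 157). Verify: 96 × 18 = 1728 ≡ 1 (mod 157)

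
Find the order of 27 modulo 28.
Powers of 27 mod 28: 27^1≡27, 27^2≡1. Order = 2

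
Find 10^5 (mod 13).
By repeated squaring (mod 13): 10^{1}≡10, 10^{2}≡9, 10^{4}≡3. Then 10^{5} = 10^{4+1} ≡ 3 × 10 ≡ 4 (mod 13)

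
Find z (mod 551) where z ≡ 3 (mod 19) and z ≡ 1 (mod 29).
M = 19 × 29 = 551. M₁ = 29, y₁ ≡ 2 (mod 19). M₂ = 19, y₂ ≡ 26 (mod 29). z = 3×29×2 + 1×19×26 ≡ 117 (mod 551)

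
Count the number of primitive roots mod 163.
Number of primitive roots mod 163 = φ(p-1) = φ(162) = 54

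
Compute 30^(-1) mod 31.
Since 31 is prime, by Fermat 30^(-1) ≡ 30^{29} ≡ 30 mod 31. Verify: 30 × 30 = 900 ≡ 1 mod 31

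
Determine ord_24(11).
Powers of 11 mod 24: 11^1≡11, 11^2≡1. So the order of 11 is 2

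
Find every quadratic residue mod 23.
Squares in Z_23*: {1, 2, 3, 4, 6, 8, 9, 12, 13, 16, 18}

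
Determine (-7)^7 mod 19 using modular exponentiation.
By repeated squaring mod 19: (-7)^{1}≡12, (-7)^{2}≡11, (-7)^{4}≡7. Then (-7)^{7} = (-7)^{4+2+1} ≡ 7 × 11 × 12 ≡ 12 mod 19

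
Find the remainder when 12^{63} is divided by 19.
By Fermat: 12^{18} ≡ 1 mod 19. 63 = 3×18 + 9. So 12^{63} ≡ 12^{9} ≡ 18 mod 19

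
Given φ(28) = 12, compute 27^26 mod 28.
By Euler: 27^{12} ≡ 1 (mod 28) since gcd(27, 28) = 1. 26 = 2×12 + 2. So 27^{26} ≡ 27^{2} ≡ 1 (mod 28)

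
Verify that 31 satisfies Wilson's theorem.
(30)! mod 31 = 30. Since this equals -1 mod 31, Wilson confirms 31 is prime.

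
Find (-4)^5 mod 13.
By repeated squaring mod 13: (-4)^{1}≡9, (-4)^{2}≡3, (-4)^{4}≡9. Then (-4)^{5} = (-4)^{4+1} ≡ 9 × 9 ≡ 3 mod 13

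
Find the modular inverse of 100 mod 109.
Since 109 is prime, by Fermat 100^(-1) ≡ 100^{107} ≡ 12 (mod 109). Verify: 100 × 12 = 1200 ≡ 1 (mod 109)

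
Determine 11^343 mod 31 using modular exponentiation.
Using Fermat: 11^{30} ≡ 1 (mod 31). 343 ≡ 13 (mod 30). So 11^{343} ≡ 11^{13} ≡ 21 (mod 31)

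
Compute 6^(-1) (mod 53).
Since 53 is prime, by Fermat 6^(-1) ≡ 6^{51} ≡ 9 (mod 53). Verify: 6 × 9 = 54 ≡ 1 (mod 53)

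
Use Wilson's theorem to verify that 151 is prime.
(150)! mod 151 = 150. Since this equals -1 mod 151, Wilson confirms 151 is prime.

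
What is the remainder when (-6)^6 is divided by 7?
Using Fermat: (-6)^{6} ≡ 1 (mod 7). 6 ≡ 0 (mod 6). So (-6)^{6} ≡ (-6)^{0} ≡ 1 (mod 7)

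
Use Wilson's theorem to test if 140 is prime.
(139)! mod 140 = 0. Since 0 ≢ -1 (mod 140), 140 is not prime.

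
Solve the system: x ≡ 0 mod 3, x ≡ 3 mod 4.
M = 3 × 4 = 12. M₁ = 4, y₁ ≡ 1 mod 3. M₂ = 3, y₂ ≡ 3 mod 4. x = 0×4×1 + 3×3×3 ≡ 3 mod 12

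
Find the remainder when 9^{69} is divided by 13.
By Fermat: 9^{12} ≡ 1 (mod 13). 69 = 5×12 + 9. So 9^{69} ≡ 9^{9} ≡ 1 (mod 13)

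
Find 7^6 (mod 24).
By repeated squaring (mod 24): 7^{1}≡7, 7^{2}≡1, 7^{4}≡1. Then 7^{6} = 7^{4+2} ≡ 1 × 1 ≡ 1 (mod 24)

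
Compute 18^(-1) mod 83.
Since 83 is prime, by Fermat 18^(-1) ≡ 18^{81} ≡ 60 mod 83. Verify: 18 × 60 = 1080 ≡ 1 mod 83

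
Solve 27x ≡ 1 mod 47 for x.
Since 47 is prime, by Fermat 27^(-1) ≡ 27^{45} ≡ 7 mod 47. Verify: 27 × 7 = 189 ≡ 1 mod 47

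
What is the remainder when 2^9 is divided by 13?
By repeated squaring mod 13: 2^{1}≡2, 2^{2}≡4, 2^{4}≡3, 2^{8}≡9. Then 2^{9} = 2^{8+1} ≡ 9 × 2 ≡ 5 mod 13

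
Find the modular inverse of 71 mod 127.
Since 127 is prime, by Fermat 71^(-1) ≡ 71^{125} ≡ 34 (mod 127). Verify: 71 × 34 = 2414 ≡ 1 (mod 127)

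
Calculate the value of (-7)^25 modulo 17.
Using Fermat: (-7)^{16} ≡ 1 (mod 17). 25 ≡ 9 (mod 16). So (-7)^{25} ≡ (-7)^{9} ≡ 7 (mod 17)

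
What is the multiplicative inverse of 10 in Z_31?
Since 31 is prime, by Fermat 10^(-1) ≡ 10^{29} ≡ 28 mod 31. Verify: 10 × 28 = 280 ≡ 1 mod 31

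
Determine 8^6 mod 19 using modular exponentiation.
By repeated squaring mod 19: 8^{1}≡8, 8^{2}≡7, 8^{4}≡11. Then 8^{6} = 8^{4+2} ≡ 11 × 7 ≡ 1 mod 19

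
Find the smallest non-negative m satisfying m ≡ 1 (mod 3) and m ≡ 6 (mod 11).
M = 3 × 11 = 33. M₁ = 11, y₁ ≡ 2 (mod 3). M₂ = 3, y₂ ≡ 4 (mod 11). m = 1×11×2 + 6×3×4 ≡ 28 (mod 33)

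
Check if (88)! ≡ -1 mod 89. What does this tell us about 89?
(88)! mod 89 = 88. Since this equals -1 mod 89, Wilson confirms 89 is prime.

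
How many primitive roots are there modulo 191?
Number of primitive roots mod 191 = φ(p-1) = φ(190) = 72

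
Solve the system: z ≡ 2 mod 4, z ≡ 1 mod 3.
M = 4 × 3 = 12. M₁ = 3, y₁ ≡ 3 mod 4. M₂ = 4, y₂ ≡ 1 mod 3. z = 2×3×3 + 1×4×1 ≡ 10 mod 12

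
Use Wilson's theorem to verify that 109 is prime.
(108)! mod 109 = 108. Since this equals -1 (mod 109), Wilson confirms 109 is prime.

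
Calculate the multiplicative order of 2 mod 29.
Powers of 2 mod 29: 2^1≡2, 2^2≡4, 2^3≡8, 2^4≡16, 2^5≡3, 2^6≡6, 2^7≡12, 2^8≡24, 2^9≡19, 2^10≡9, 2^11≡18, 2^12≡7, 2^13≡14, 2^14≡28, 2^15≡27, 2^16≡25, 2^17≡21, 2^18≡13, 2^19≡26, 2^20≡23, 2^21≡17, 2^22≡5, 2^23≡10, 2^24≡20, 2^25≡11, 2^26≡22, 2^27≡15, 2^28≡1. So the order of 2 is 28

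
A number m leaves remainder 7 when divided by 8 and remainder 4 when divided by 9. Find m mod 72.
M = 8 × 9 = 72. M₁ = 9, y₁ ≡ 1 mod 8. M₂ = 8, y₂ ≡ 8 mod 9. m = 7×9×1 + 4×8×8 ≡ 31 mod 72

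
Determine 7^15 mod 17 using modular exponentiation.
By repeated squaring mod 17: 7^{1}≡7, 7^{2}≡15, 7^{4}≡4, 7^{8}≡16. Then 7^{15} = 7^{8+4+2+1} ≡ 16 × 4 × 15 × 7 ≡ 5 mod 17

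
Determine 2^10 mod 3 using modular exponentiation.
Using Fermat: 2^{2} ≡ 1 (mod 3). 10 ≡ 0 (mod 2). So 2^{10} ≡ 2^{0} ≡ 1 (mod 3)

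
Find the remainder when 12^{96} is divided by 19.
By Fermat: 12^{18} ≡ 1 mod 19. 96 = 5×18 + 6. So 12^{96} ≡ 12^{6} ≡ 1 mod 19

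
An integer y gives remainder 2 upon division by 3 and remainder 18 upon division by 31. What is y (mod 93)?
M = 3 × 31 = 93. M₁ = 31, y₁ ≡ 1 (mod 3). M₂ = 3, y₂ ≡ 21 (mod 31). y = 2×31×1 + 18×3×21 ≡ 80 (mod 93)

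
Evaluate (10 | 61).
(10/61) = 10^{30} mod 61 = -1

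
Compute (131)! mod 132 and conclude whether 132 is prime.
(131)! mod 132 = 0. Since 0 ≢ -1 mod 132, 132 is not prime.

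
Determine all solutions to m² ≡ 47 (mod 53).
The square roots of 47 mod 53 are 10 and 43. Verify: 10² = 100 ≡ 47 (mod 53)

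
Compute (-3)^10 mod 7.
Using Fermat: (-3)^{6} ≡ 1 (mod 7). 10 ≡ 4 (mod 6). So (-3)^{10} ≡ (-3)^{4} ≡ 4 (mod 7)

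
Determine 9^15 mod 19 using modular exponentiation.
By repeated squaring (mod 19): 9^{1}≡9, 9^{2}≡5, 9^{4}≡6, 9^{8}≡17. Then 9^{15} = 9^{8+4+2+1} ≡ 17 × 6 × 5 × 9 ≡ 11 (mod 19)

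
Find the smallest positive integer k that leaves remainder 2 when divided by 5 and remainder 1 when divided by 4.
M = 5 × 4 = 20. M₁ = 4, y₁ ≡ 4 (mod 5). M₂ = 5, y₂ ≡ 1 (mod 4). k = 2×4×4 + 1×5×1 ≡ 17 (mod 20)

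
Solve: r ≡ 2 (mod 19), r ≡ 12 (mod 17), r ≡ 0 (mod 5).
M = 19 × 17 × 5 = 1615. M₁ = 85, y₁ ≡ 17 (mod 19). M₂ = 95, y₂ ≡ 12 (mod 17). M₃ = 323, y₃ ≡ 2 (mod 5). r = 2×85×17 + 12×95×12 + 0×323×2 ≡ 420 (mod 1615)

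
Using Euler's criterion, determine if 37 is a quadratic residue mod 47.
By Euler's criterion: 37^{23} ≡ 1 (mod 47). Since this equals 1, 37 is a QR.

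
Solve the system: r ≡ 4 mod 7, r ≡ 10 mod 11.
M = 7 × 11 = 77. M₁ = 11, y₁ ≡ 2 mod 7. M₂ = 7, y₂ ≡ 8 mod 11. r = 4×11×2 + 10×7×8 ≡ 32 mod 77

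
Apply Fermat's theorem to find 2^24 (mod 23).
By Fermat: 2^{22} ≡ 1 (mod 23). So 2^{24} = 2^{22} · 2^{2} ≡ 2^{2} ≡ 4 (mod 23)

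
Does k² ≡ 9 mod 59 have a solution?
By Euler's criterion: 9^{29} ≡ 1 mod 59. Since this equals 1, 9 is a QR.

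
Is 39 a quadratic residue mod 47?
By Euler's criterion: 39^{23} ≡ 46 (mod 47). Since this equals -1 (≡ 46), 39 is not a QR.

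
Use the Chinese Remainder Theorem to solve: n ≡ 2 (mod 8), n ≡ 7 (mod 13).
M = 8 × 13 = 104. M₁ = 13, y₁ ≡ 5 (mod 8). M₂ = 8, y₂ ≡ 5 (mod 13). n = 2×13×5 + 7×8×5 ≡ 98 (mod 104)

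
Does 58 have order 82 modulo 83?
ord_83(58) divides 82. For each prime q|82: 58^{41}≡82, 58^{2}≡44, none ≡ 1. So 58 has order 82 and is a primitive root mod 83.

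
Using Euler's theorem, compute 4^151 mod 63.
By Euler: 4^{36} ≡ 1 mod 63 since gcd(4, 63) = 1. 151 = 4×36 + 7. So 4^{151} ≡ 4^{7} ≡ 4 mod 63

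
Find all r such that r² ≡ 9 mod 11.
The square roots of 9 mod 11 are 3 and 8. Verify: 3² = 9 ≡ 9 mod 11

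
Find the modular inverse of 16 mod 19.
Since 19 is prime, by Fermat 16^(-1) ≡ 16^{17} ≡ 6 (mod 19). Verify: 16 × 6 = 96 ≡ 1 (mod 19)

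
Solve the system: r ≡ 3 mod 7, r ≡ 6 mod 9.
M = 7 × 9 = 63. M₁ = 9, y₁ ≡ 4 mod 7. M₂ = 7, y₂ ≡ 4 mod 9. r = 3×9×4 + 6×7×4 ≡ 24 mod 63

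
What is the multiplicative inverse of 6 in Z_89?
Since 89 is prime, by Fermat 6^(-1) ≡ 6^{87} ≡ 15 mod 89. Verify: 6 × 15 = 90 ≡ 1 mod 89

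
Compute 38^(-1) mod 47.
Since 47 is prime, by Fermat 38^(-1) ≡ 38^{45} ≡ 26 mod 47. Verify: 38 × 26 = 988 ≡ 1 mod 47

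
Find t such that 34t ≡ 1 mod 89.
Since 89 is prime, by Fermat 34^(-1) ≡ 34^{87} ≡ 55 mod 89. Verify: 34 × 55 = 1870 ≡ 1 mod 89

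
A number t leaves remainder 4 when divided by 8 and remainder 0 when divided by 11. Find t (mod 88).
M = 8 × 11 = 88. M₁ = 11, y₁ ≡ 3 (mod 8). M₂ = 8, y₂ ≡ 7 (mod 11). t = 4×11×3 + 0×8×7 ≡ 44 (mod 88)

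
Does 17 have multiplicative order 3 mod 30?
Powers of 17 mod 30: 17^1≡17, 17^2≡19, 17^3≡23, 17^4≡1. 17^3≡23≢1, so ord ≠ 3. No, the actual order is 4.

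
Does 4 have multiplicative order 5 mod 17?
Powers of 4 mod 17: 4^1≡4, 4^2≡16, 4^3≡13, 4^4≡1. Already 4^4≡1, so the order is 4 < 5. No, the actual order is 4.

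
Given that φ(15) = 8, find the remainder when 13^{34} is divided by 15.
By Euler: 13^{8} ≡ 1 mod 15 since gcd(13, 15) = 1. 34 = 4×8 + 2. So 13^{34} ≡ 13^{2} ≡ 4 mod 15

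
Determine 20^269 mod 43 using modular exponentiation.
Using Fermat: 20^{42} ≡ 1 (mod 43). 269 ≡ 17 (mod 42). So 20^{269} ≡ 20^{17} ≡ 29 (mod 43)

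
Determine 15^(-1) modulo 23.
Since 23 is prime, by Fermat 15^(-1) ≡ 15^{21} ≡ 20 (mod 23). Verify: 15 × 20 = 300 ≡ 1 (mod 23)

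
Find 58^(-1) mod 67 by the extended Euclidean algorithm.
Extended GCD: 58(-15) + 67(13) = 1. So 58^(-1) ≡ -15 ≡ 52 mod 67. Verify: 58 × 52 = 3016 ≡ 1 mod 67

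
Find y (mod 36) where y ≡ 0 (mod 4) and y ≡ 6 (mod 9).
M = 4 × 9 = 36. M₁ = 9, y₁ ≡ 1 (mod 4). M₂ = 4, y₂ ≡ 7 (mod 9). y = 0×9×1 + 6×4×7 ≡ 24 (mod 36)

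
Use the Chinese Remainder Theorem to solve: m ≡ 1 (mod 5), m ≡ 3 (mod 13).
M = 5 × 13 = 65. M₁ = 13, y₁ ≡ 2 (mod 5). M₂ = 5, y₂ ≡ 8 (mod 13). m = 1×13×2 + 3×5×8 ≡ 16 (mod 65)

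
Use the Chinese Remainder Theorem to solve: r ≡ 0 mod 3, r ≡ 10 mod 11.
M = 3 × 11 = 33. M₁ = 11, y₁ ≡ 2 mod 3. M₂ = 3, y₂ ≡ 4 mod 11. r = 0×11×2 + 10×3×4 ≡ 21 mod 33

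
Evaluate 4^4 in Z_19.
4^{4} = 256 ≡ 9 (mod 19)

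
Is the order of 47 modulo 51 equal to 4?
Powers of 47 mod 51: 47^1≡47, 47^2≡16, 47^3≡38, 47^4≡1. First k with 47^k≡1 is k=4. Yes, ord_51(47) = 4.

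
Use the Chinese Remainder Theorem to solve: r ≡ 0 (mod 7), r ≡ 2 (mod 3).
M = 7 × 3 = 21. M₁ = 3, y₁ ≡ 5 (mod 7). M₂ = 7, y₂ ≡ 1 (mod 3). r = 0×3×5 + 2×7×1 ≡ 14 (mod 21)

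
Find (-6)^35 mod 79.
By repeated squaring mod 79: (-6)^{1}≡73, (-6)^{2}≡36, (-6)^{4}≡32, (-6)^{8}≡76, (-6)^{16}≡9, (-6)^{32}≡2. Then (-6)^{35} = (-6)^{32+2+1} ≡ 2 × 36 × 73 ≡ 42 mod 79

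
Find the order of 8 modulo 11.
Powers of 8 mod 11: 8^1≡8, 8^2≡9, 8^3≡6, 8^4≡4, 8^5≡10, 8^6≡3, 8^7≡2, 8^8≡5, 8^9≡7, 8^10≡1. Order = 10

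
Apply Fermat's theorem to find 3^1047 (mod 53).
By Fermat: 3^{52} ≡ 1 (mod 53). 1047 ≡ 7 (mod 52). So 3^{1047} ≡ 3^{7} ≡ 14 (mod 53)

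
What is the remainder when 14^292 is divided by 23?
Using Fermat: 14^{22} ≡ 1 mod 23. 292 ≡ 6 mod 22. So 14^{292} ≡ 14^{6} ≡ 3 mod 23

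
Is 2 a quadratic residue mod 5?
By Euler's criterion: 2^{2} ≡ 4 (mod 5). Since this equals -1 (≡ 4), 2 is not a QR.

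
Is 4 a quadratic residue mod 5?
By Euler's criterion: 4^{2} ≡ 1 mod 5. Since this equals 1, 4 is a QR.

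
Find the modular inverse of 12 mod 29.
Since 29 is prime, by Fermat 12^(-1) ≡ 12^{27} ≡ 17 mod 29. Verify: 12 × 17 = 204 ≡ 1 mod 29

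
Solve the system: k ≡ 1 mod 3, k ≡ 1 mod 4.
M = 3 × 4 = 12. M₁ = 4, y₁ ≡ 1 mod 3. M₂ = 3, y₂ ≡ 3 mod 4. k = 1×4×1 + 1×3×3 ≡ 1 mod 12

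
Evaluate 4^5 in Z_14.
By repeated squaring mod 14: 4^{1}≡4, 4^{2}≡2, 4^{4}≡4. Then 4^{5} = 4^{4+1} ≡ 4 × 4 ≡ 2 mod 14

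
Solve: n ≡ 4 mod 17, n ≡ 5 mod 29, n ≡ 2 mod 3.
M = 17 × 29 × 3 = 1479. M₁ = 87, y₁ ≡ 9 mod 17. M₂ = 51, y₂ ≡ 4 mod 29. M₃ = 493, y₃ ≡ 1 mod 3. n = 4×87×9 + 5×51×4 + 2×493×1 ≡ 701 mod 1479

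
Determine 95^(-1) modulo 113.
Since 113 is prime, by Fermat 95^(-1) ≡ 95^{111} ≡ 69 (mod 113). Verify: 95 × 69 = 6555 ≡ 1 (mod 113)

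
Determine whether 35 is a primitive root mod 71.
ord_71(35) divides 70. For each prime q|70: 35^{35}≡70, 35^{14}≡25, 35^{10}≡45, none ≡ 1. So 35 has order 70 and is a primitive root mod 71.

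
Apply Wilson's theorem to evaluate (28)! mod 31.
(30)! = (28)! × (29) × (30) ≡ -1 mod 31. So (28)! ≡ -1 × [(30)(29)]^(-1) ≡ 15 mod 31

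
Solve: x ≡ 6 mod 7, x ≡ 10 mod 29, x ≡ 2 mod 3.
M = 7 × 29 × 3 = 609. M₁ = 87, y₁ ≡ 5 mod 7. M₂ = 21, y₂ ≡ 18 mod 29. M₃ = 203, y₃ ≡ 2 mod 3. x = 6×87×5 + 10×21×18 + 2×203×2 ≡ 503 mod 609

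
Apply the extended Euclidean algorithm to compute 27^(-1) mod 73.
Extended GCD: 27(-27) + 73(10) = 1. So 27^(-1) ≡ -27 ≡ 46 (mod 73). Verify: 27 × 46 = 1242 ≡ 1 (mod 73)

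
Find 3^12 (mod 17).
By repeated squaring (mod 17): 3^{1}≡3, 3^{2}≡9, 3^{4}≡13, 3^{8}≡16. Then 3^{12} = 3^{8+4} ≡ 16 × 13 ≡ 4 (mod 17)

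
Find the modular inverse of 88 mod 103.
Since 103 is prime, by Fermat 88^(-1) ≡ 88^{101} ≡ 48 mod 103. Verify: 88 × 48 = 4224 ≡ 1 mod 103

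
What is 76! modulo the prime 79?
(78)! = (76)! × (77) × (78) ≡ -1 mod 79. So (76)! ≡ -1 × [(78)(77)]^(-1) ≡ 39 mod 79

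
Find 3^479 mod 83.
Using Fermat: 3^{82} ≡ 1 mod 83. 479 ≡ 69 mod 82. So 3^{479} ≡ 3^{69} ≡ 38 mod 83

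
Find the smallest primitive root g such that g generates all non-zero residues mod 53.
g = 2. Powers: [2, 4, 8, 16, 32, 11, 22, 44, ...] generates all 52 non-zero residues.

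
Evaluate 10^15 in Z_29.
By repeated squaring mod 29: 10^{1}≡10, 10^{2}≡13, 10^{4}≡24, 10^{8}≡25. Then 10^{15} = 10^{8+4+2+1} ≡ 25 × 24 × 13 × 10 ≡ 19 mod 29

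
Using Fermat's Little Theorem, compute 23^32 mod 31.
By Fermat: 23^{30} ≡ 1 (mod 31). So 23^{32} = 23^{30} · 23^{2} ≡ 23^{2} ≡ 2 (mod 31)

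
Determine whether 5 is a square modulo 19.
By Euler's criterion: 5^{9} ≡ 1 mod 19. Since this equals 1, 5 is a QR.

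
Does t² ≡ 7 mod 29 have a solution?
By Euler's criterion: 7^{14} ≡ 1 mod 29. Since this equals 1, 7 is a QR.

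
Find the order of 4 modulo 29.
Powers of 4 mod 29: 4^1≡4, 4^2≡16, 4^3≡6, 4^4≡24, 4^5≡9, 4^6≡7, 4^7≡28, 4^8≡25, 4^9≡13, 4^10≡23, 4^11≡5, 4^12≡20, 4^13≡22, 4^14≡1. ord_29(4) = 14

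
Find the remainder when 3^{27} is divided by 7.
By Fermat: 3^{6} ≡ 1 (mod 7). 27 = 4×6 + 3. So 3^{27} ≡ 3^{3} ≡ 6 (mod 7)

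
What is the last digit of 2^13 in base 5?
Using Fermat: 2^{4} ≡ 1 (mod 5). 13 ≡ 1 (mod 4). So 2^{13} ≡ 2^{1} ≡ 2 (mod 5)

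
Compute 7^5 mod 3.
Using Fermat: 7^{2} ≡ 1 mod 3. 5 ≡ 1 mod 2. So 7^{5} ≡ 7^{1} ≡ 1 mod 3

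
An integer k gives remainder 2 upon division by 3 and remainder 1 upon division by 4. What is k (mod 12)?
M = 3 × 4 = 12. M₁ = 4, y₁ ≡ 1 (mod 3). M₂ = 3, y₂ ≡ 3 (mod 4). k = 2×4×1 + 1×3×3 ≡ 5 (mod 12)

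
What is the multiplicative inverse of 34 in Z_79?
Since 79 is prime, by Fermat 34^(-1) ≡ 34^{77} ≡ 7 (mod 79). Verify: 34 × 7 = 238 ≡ 1 (mod 79)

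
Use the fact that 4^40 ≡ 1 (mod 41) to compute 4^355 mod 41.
By Fermat: 4^{40} ≡ 1 (mod 41). 355 ≡ 35 (mod 40). So 4^{355} ≡ 4^{35} ≡ 40 (mod 41)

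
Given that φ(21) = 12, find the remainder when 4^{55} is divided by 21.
By Euler: 4^{12} ≡ 1 mod 21 since gcd(4, 21) = 1. 55 = 4×12 + 7. So 4^{55} ≡ 4^{7} ≡ 4 mod 21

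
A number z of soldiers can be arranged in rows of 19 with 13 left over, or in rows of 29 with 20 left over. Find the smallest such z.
M = 19 × 29 = 551. M₁ = 29, y₁ ≡ 2 mod 19. M₂ = 19, y₂ ≡ 26 mod 29. z = 13×29×2 + 20×19×26 ≡ 165 mod 551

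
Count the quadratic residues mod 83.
Exactly half the non-zero residues mod a prime are QRs: (83-1)/2 = 41.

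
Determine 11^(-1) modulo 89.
Since 89 is prime, by Fermat 11^(-1) ≡ 11^{87} ≡ 81 mod 89. Verify: 11 × 81 = 891 ≡ 1 mod 89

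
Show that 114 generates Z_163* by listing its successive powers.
114^1, 114^2, ..., 114^{162} mod 163: [114, 119, 37, 143, 2, 65, 75, 74, 123, 4, 130, 150, 148, 83, 8, 97, 137, 133, 3, 16, 31, 111, 103, 6, 32, 62, 59, 43, 12, 64, 124, 118, 86, 24, 128, 85, 73, 9, 48, 93, 7, 146, 18, 96, 23, 14, 129, 36, 29, 46, 28, 95, 72, 58, 92, 56, 27, 144, 116, 21, 112, 54, 125, 69, 42, 61, 108, 87, 138, 84, 122, 53, 11, 113, 5, 81, 106, 22, 63, 10, 162, 49, 44, 126, 20, 161, 98, 88, 89, 40, 159, 33, 13, 15, 80, 155, 66, 26, 30, 160, 147, 132, 52, 60, 157, 131, 101, 104, 120, 151, 99, 39, 45, 77, 139, 35, 78, 90, 154, 115, 70, 156, 17, 145, 67, 140, 149, 34, 127, 134, 117, 135, 68, 91, 105, 71, 107, 136, 19, 47, 142, 51, 109, 38, 94, 121, 102, 55, 76, 25, 79, 41, 110, 152, 50, 158, 82, 57, 141, 100, 153, 1]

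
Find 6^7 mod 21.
By repeated squaring mod 21: 6^{1}≡6, 6^{2}≡15, 6^{4}≡15. Then 6^{7} = 6^{4+2+1} ≡ 15 × 15 × 6 ≡ 6 mod 21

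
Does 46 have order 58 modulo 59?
46^{29} ≡ 1 (mod 59) and 29 < 58, so ord_59(46) = 29 ≠ 58 and 46 is not a primitive root.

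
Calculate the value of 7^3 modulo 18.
7^{3} = 343 ≡ 1 (mod 18)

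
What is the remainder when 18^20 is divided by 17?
Using Fermat: 18^{16} ≡ 1 mod 17. 20 ≡ 4 mod 16. So 18^{20} ≡ 18^{4} ≡ 1 mod 17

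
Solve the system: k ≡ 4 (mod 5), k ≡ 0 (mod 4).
M = 5 × 4 = 20. M₁ = 4, y₁ ≡ 4 (mod 5). M₂ = 5, y₂ ≡ 1 (mod 4). k = 4×4×4 + 0×5×1 ≡ 4 (mod 20)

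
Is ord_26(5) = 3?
Powers of 5 mod 26: 5^1≡5, 5^2≡25, 5^3≡21, 5^4≡1. 5^3≡21≢1, so ord ≠ 3. No, the actual order is 4.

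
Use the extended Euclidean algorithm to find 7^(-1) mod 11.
Extended GCD: 7(-3) + 11(2) = 1. So 7^(-1) ≡ -3 ≡ 8 (mod 11). Verify: 7 × 8 = 56 ≡ 1 (mod 11)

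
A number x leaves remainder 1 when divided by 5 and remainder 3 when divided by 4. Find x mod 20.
M = 5 × 4 = 20. M₁ = 4, y₁ ≡ 4 mod 5. M₂ = 5, y₂ ≡ 1 mod 4. x = 1×4×4 + 3×5×1 ≡ 11 mod 20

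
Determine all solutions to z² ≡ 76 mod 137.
The square roots of 76 mod 137 are 58 and 79. Verify: 58² = 3364 ≡ 76 mod 137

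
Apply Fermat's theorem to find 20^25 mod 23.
By Fermat: 20^{22} ≡ 1 mod 23. So 20^{25} = 20^{22} · 20^{3} ≡ 20^{3} ≡ 19 mod 23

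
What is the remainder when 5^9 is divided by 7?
Using Fermat: 5^{6} ≡ 1 mod 7. 9 ≡ 3 mod 6. So 5^{9} ≡ 5^{3} ≡ 6 mod 7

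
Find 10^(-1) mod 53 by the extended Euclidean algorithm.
Extended GCD: 10(16) + 53(-3) = 1. So 10^(-1) ≡ 16 mod 53. Verify: 10 × 16 = 160 ≡ 1 mod 53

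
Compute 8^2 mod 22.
8^{2} = 64 ≡ 20 (mod 22)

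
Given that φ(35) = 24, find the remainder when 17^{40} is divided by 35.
By Euler: 17^{24} ≡ 1 mod 35 since gcd(17, 35) = 1. 40 = 1×24 + 16. So 17^{40} ≡ 17^{16} ≡ 11 mod 35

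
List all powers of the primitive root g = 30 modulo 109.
30^1, 30^2, ..., 30^{108} mod 109: [30, 28, 77, 21, 85, 43, 91, 5, 41, 31, 58, 105, 98, 106, 19, 25, 96, 46, 72, 89, 54, 94, 95, 16, 44, 12, 33, 9, 52, 34, 39, 80, 2, 60, 56, 45, 42, 61, 86, 73, 10, 82, 62, 7, 101, 87, 103, 38, 50, 83, 92, 35, 69, 108, 79, 81, 32, 88, 24, 66, 18, 104, 68, 78, 51, 4, 11, 3, 90, 84, 13, 63, 37, 20, 55, 15, 14, 93, 65, 97, 76, 100, 57, 75, 70, 29, 107, 49, 53, 64, 67, 48, 23, 36, 99, 27, 47, 102, 8, 22, 6, 71, 59, 26, 17, 74, 40, 1]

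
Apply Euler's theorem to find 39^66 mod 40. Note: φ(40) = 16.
By Euler: 39^{16} ≡ 1 mod 40 since gcd(39, 40) = 1. 66 = 4×16 + 2. So 39^{66} ≡ 39^{2} ≡ 1 mod 40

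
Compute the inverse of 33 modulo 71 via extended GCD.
Extended GCD: 33(28) + 71(-13) = 1. So 33^(-1) ≡ 28 mod 71. Verify: 33 × 28 = 924 ≡ 1 mod 71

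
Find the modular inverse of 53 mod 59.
Since 59 is prime, by Fermat 53^(-1) ≡ 53^{57} ≡ 49 (mod 59). Verify: 53 × 49 = 2597 ≡ 1 (mod 59)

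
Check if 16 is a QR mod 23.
By Euler's criterion: 16^{11} ≡ 1 (mod 23). Since this equals 1, 16 is a QR.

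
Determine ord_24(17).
Powers of 17 mod 24: 17^1≡17, 17^2≡1. ord_24(17) = 2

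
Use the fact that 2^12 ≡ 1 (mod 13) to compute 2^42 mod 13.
By Fermat: 2^{12} ≡ 1 (mod 13). 42 = 3×12 + 6. So 2^{42} ≡ 2^{6} ≡ 12 (mod 13)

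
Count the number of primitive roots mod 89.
Number of primitive roots mod 89 = φ(p-1) = φ(88) = 40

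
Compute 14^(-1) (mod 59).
Since 59 is prime, by Fermat 14^(-1) ≡ 14^{57} ≡ 38 (mod 59). Verify: 14 × 38 = 532 ≡ 1 (mod 59)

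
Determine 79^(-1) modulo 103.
Since 103 is prime, by Fermat 79^(-1) ≡ 79^{101} ≡ 30 (mod 103). Verify: 79 × 30 = 2370 ≡ 1 (mod 103)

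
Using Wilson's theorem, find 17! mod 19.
(18)! = (17)! × (18) ≡ -1 (mod 19). So (17)! ≡ -1 × (18)^(-1) ≡ (-1)×(-1) = 1 (mod 19)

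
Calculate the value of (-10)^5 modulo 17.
By repeated squaring mod 17: (-10)^{1}≡7, (-10)^{2}≡15, (-10)^{4}≡4. Then (-10)^{5} = (-10)^{4+1} ≡ 4 × 7 ≡ 11 mod 17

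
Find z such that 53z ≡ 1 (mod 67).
Since 67 is prime, by Fermat 53^(-1) ≡ 53^{65} ≡ 43 (mod 67). Verify: 53 × 43 = 2279 ≡ 1 (mod 67)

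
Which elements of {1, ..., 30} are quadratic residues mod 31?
Quadratic residues modulo 31: {1, 2, 4, 5, 7, 8, 9, 10, 14, 16, 18, 19, 20, 25, 28}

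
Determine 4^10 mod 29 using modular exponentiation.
By repeated squaring (mod 29): 4^{1}≡4, 4^{2}≡16, 4^{4}≡24, 4^{8}≡25. Then 4^{10} = 4^{8+2} ≡ 25 × 16 ≡ 23 (mod 29)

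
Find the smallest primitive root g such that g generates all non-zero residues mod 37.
g = 2. For each prime q|36: 2^{18}≡36, 2^{12}≡26, none ≡ 1, so ord_37(2) = 36 and 2 is a primitive root.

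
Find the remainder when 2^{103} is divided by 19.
By Fermat: 2^{18} ≡ 1 (mod 19). 103 = 5×18 + 13. So 2^{103} ≡ 2^{13} ≡ 3 (mod 19)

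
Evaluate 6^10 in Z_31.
By repeated squaring (mod 31): 6^{1}≡6, 6^{2}≡5, 6^{4}≡25, 6^{8}≡5. Then 6^{10} = 6^{8+2} ≡ 5 × 5 ≡ 25 (mod 31)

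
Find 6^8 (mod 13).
By repeated squaring (mod 13): 6^{1}≡6, 6^{2}≡10, 6^{4}≡9, 6^{8}≡3. So 6^{8} ≡ 3 (mod 13)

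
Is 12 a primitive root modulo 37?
12^{9} ≡ 1 mod 37 and 9 < 36, so ord_37(12) = 9 ≠ 36 and 12 is not a primitive root.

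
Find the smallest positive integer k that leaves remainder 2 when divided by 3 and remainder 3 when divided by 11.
M = 3 × 11 = 33. M₁ = 11, y₁ ≡ 2 mod 3. M₂ = 3, y₂ ≡ 4 mod 11. k = 2×11×2 + 3×3×4 ≡ 14 mod 33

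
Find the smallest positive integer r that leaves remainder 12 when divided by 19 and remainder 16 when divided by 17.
M = 19 × 17 = 323. M₁ = 17, y₁ ≡ 9 (mod 19). M₂ = 19, y₂ ≡ 9 (mod 17). r = 12×17×9 + 16×19×9 ≡ 50 (mod 323)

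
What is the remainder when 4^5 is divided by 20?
By repeated squaring (mod 20): 4^{1}≡4, 4^{2}≡16, 4^{4}≡16. Then 4^{5} = 4^{4+1} ≡ 16 × 4 ≡ 4 (mod 20)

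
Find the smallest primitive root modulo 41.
g = 6. Powers: [6, 36, 11, 25, 27, 39, 29, 10, 19, 32, ...] generates all 40 non-zero residues.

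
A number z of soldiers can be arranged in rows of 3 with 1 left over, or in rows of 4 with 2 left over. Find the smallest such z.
M = 3 × 4 = 12. M₁ = 4, y₁ ≡ 1 mod 3. M₂ = 3, y₂ ≡ 3 mod 4. z = 1×4×1 + 2×3×3 ≡ 10 mod 12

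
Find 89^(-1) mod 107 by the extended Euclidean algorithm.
Extended GCD: 89(-6) + 107(5) = 1. So 89^(-1) ≡ -6 ≡ 101 mod 107. Verify: 89 × 101 = 8989 ≡ 1 mod 107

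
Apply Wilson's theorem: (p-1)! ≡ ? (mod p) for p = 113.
By Wilson's theorem, (112)! ≡ -1 ≡ 112 (mod 113)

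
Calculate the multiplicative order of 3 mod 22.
Powers of 3 mod 22: 3^1≡3, 3^2≡9, 3^3≡5, 3^4≡15, 3^5≡1. So the order of 3 is 5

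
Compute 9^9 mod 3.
By repeated squaring mod 3: 9^{1}≡0, 9^{2}≡0, 9^{4}≡0, 9^{8}≡0. Then 9^{9} = 9^{8+1} ≡ 0 × 0 ≡ 0 mod 3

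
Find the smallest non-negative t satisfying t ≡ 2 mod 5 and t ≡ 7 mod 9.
M = 5 × 9 = 45. M₁ = 9, y₁ ≡ 4 mod 5. M₂ = 5, y₂ ≡ 2 mod 9. t = 2×9×4 + 7×5×2 ≡ 7 mod 45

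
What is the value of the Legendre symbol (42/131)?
(42/131) = 42^{65} mod 131 = -1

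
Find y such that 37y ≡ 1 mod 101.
Since 101 is prime, by Fermat 37^(-1) ≡ 37^{99} ≡ 71 mod 101. Verify: 37 × 71 = 2627 ≡ 1 mod 101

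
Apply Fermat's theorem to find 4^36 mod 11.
By Fermat: 4^{10} ≡ 1 mod 11. 36 = 3×10 + 6. So 4^{36} ≡ 4^{6} ≡ 4 mod 11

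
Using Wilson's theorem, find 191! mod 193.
(192)! = (191)! × (192) ≡ -1 (mod 193). So (191)! ≡ -1 × (192)^(-1) ≡ (-1)×(-1) = 1 (mod 193)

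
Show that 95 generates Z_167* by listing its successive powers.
95^1, 95^2, ..., 95^{166} mod 167: [95, 7, 164, 49, 146, 9, 20, 63, 140, 107, 145, 81, 13, 66, 91, 128, 136, 61, 117, 93, 151, 150, 55, 48, 51, 2, 23, 14, 161, 98, 125, 18, 40, 126, 113, 47, 123, 162, 26, 132, 15, 89, 105, 122, 67, 19, 135, 133, 110, 96, 102, 4, 46, 28, 155, 29, 83, 36, 80, 85, 59, 94, 79, 157, 52, 97, 30, 11, 43, 77, 134, 38, 103, 99, 53, 25, 37, 8, 92, 56, 143, 58, 166, 72, 160, 3, 118, 21, 158, 147, 104, 27, 60, 22, 86, 154, 101, 76, 39, 31, 106, 50, 74, 16, 17, 112, 119, 116, 165, 144, 153, 6, 69, 42, 149, 127, 41, 54, 120, 44, 5, 141, 35, 152, 78, 62, 45, 100, 148, 32, 34, 57, 71, 65, 163, 121, 139, 12, 138, 84, 131, 87, 82, 108, 73, 88, 10, 115, 70, 137, 156, 124, 90, 33, 129, 64, 68, 114, 142, 130, 159, 75, 111, 24, 109, 1]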